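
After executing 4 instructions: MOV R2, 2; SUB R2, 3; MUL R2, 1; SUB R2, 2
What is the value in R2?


Register state trace:
  MOV R2, 2  → R2 = 2
  SUB R2, 3  → R2 = 2 - 3 = -1
  MUL R2, 1  → R2 = -1 * 1 = -1
  SUB R2, 2  → R2 = -1 - 2 = -3
Final: R2 = -3

-3


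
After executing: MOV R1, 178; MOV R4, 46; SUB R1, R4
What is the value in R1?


Register state trace:
  MOV R1, 178  → R1 = 178
  MOV R4, 46  → R4 = 46
  SUB R1, R4  → R1 = 178 - 46 = 132
Final: R1 = 132

132


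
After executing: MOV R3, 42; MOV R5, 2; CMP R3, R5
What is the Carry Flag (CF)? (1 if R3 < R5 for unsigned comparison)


Register state trace:
  MOV R3, 42  → R3 = 42
  MOV R5, 2  → R5 = 2
  CMP R3, R5  → unsigned 42 - 2: no borrow
  42 >= 2, so CF = 0
CF = 0

0


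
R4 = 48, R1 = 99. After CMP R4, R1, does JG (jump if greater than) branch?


Trace:
  R4 = 48, R1 = 99
  CMP R4, R1  → compares 48 vs 99
  JG checks: is 48 greater than 99?
  48 < 99, so condition is false
Branch taken: No

No


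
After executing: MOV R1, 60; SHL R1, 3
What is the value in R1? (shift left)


Register state trace:
  MOV R1, 60  → R1 = 60
  SHL R1, 3  → R1 = 60 << 3 = 60 * 2^3 = 480
Final: R1 = 480

480


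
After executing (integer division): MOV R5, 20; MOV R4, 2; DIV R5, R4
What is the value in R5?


Register state trace:
  MOV R5, 20  → R5 = 20
  MOV R4, 2  → R4 = 2
  DIV R5, R4  → R5 = 20 // 2 = 10
Final: R5 = 10

10


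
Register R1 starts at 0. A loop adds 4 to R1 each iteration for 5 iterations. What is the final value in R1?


Starting value: R1 = 0
  Iter 1: R1 = 0 + 4 = 4
  Iter 2: R1 = 4 + 4 = 8
  Iter 3: R1 = 8 + 4 = 12
  Iter 4: R1 = 12 + 4 = 16
  Iter 5: R1 = 16 + 4 = 20
Final: R1 = 20

20


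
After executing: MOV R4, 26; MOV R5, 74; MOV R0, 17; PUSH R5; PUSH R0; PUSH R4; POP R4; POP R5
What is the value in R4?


Stack trace (top is rightmost):
  MOV R4, 26  → R4 = 26
  MOV R5, 74  → R5 = 74
  MOV R0, 17  → R0 = 17
  PUSH R5  → stack: [74]
  PUSH R0  → stack: [74, 17]
  PUSH R4  → stack: [74, 17, 26]
  POP R4  → R4 = 26, stack: [74, 17]
  POP R5  → R5 = 17, stack: [74]
Final: R4 = 26

26


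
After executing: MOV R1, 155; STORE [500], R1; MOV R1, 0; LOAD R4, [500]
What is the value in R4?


Register and memory trace:
  MOV R1, 155  → R1 = 155
  STORE [500], R1  → mem[500] = 155
  MOV R1, 0  → R1 = 0
  LOAD R4, [500]  → R4 = mem[500] = 155
Final: R4 = 155

155


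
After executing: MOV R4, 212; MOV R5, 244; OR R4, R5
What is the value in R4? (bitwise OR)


Register state trace:
  MOV R4, 212  → R4 = 212 (0b11010100)
  MOV R5, 244  → R5 = 244 (0b11110100)
  OR R4, R5   → R4 = 212 OR 244 = 244 (0b11110100)
Final: R4 = 244

244


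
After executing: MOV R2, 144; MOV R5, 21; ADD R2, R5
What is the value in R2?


Register state trace:
  MOV R2, 144  → R2 = 144
  MOV R5, 21  → R5 = 21
  ADD R2, R5  → R2 = 144 + 21 = 165
Final: R2 = 165

165


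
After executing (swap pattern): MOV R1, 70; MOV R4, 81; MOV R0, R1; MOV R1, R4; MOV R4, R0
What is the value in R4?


Register state trace (swap pattern):
  MOV R1, 70  → R1 = 70
  MOV R4, 81  → R4 = 81
  MOV R0, R1  → R0 = 70  (save R1)
  MOV R1, R4  → R1 = 81  (R1 gets R4's value)
  MOV R4, R0  → R4 = 70  (R4 gets saved value)
Final: R4 = 70

70


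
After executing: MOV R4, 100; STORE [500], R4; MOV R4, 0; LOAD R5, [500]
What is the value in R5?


Register and memory trace:
  MOV R4, 100  → R4 = 100
  STORE [500], R4  → mem[500] = 100
  MOV R4, 0  → R4 = 0
  LOAD R5, [500]  → R5 = mem[500] = 100
Final: R5 = 100

100


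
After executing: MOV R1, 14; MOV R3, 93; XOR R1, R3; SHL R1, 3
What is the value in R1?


Register state trace:
  MOV R1, 14  → R1 = 14 (0b00001110)
  MOV R3, 93  → R3 = 93 (0b01011101)
  XOR R1, R3  → R1 = 14 XOR 93 = 83 (0b01010011)
  SHL R1, 3  → R1 = 83 << 3 = 664
Final: R1 = 664

664


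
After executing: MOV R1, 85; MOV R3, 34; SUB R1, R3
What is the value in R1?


Register state trace:
  MOV R1, 85  → R1 = 85
  MOV R3, 34  → R3 = 34
  SUB R1, R3  → R1 = 85 - 34 = 51
Final: R1 = 51

51


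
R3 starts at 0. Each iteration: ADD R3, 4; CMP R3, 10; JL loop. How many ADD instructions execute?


Loop trace (R3 starts at 0, target 10, step 4):
  ADD #1: R3 = 0 + 4 = 4  → 4 < 10, loop
  ADD #2: R3 = 4 + 4 = 8  → 8 < 10, loop
  ADD #3: R3 = 8 + 4 = 12  → 12 >= 10, exit
Total ADD instructions: 3

3


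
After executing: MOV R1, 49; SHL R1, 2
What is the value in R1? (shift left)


Register state trace:
  MOV R1, 49  → R1 = 49
  SHL R1, 2  → R1 = 49 << 2 = 49 * 2^2 = 196
Final: R1 = 196

196


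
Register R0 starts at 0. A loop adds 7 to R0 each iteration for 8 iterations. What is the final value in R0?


Starting value: R0 = 0
  Iter 1: R0 = 0 + 7 = 7
  Iter 2: R0 = 7 + 7 = 14
  Iter 3: R0 = 14 + 7 = 21
  Iter 4: R0 = 21 + 7 = 28
  Iter 5: R0 = 28 + 7 = 35
  Iter 6: R0 = 35 + 7 = 42
  Iter 7: R0 = 42 + 7 = 49
  Iter 8: R0 = 49 + 7 = 56
Final: R0 = 56

56


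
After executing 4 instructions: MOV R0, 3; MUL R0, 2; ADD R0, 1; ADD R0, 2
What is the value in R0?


Register state trace:
  MOV R0, 3  → R0 = 3
  MUL R0, 2  → R0 = 3 * 2 = 6
  ADD R0, 1  → R0 = 6 + 1 = 7
  ADD R0, 2  → R0 = 7 + 2 = 9
Final: R0 = 9

9


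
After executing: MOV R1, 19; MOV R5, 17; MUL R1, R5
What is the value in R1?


Register state trace:
  MOV R1, 19  → R1 = 19
  MOV R5, 17  → R5 = 17
  MUL R1, R5  → R1 = 19 * 17 = 323
Final: R1 = 323

323


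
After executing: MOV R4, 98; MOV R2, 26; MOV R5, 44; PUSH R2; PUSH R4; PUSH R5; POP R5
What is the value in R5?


Stack trace (top is rightmost):
  MOV R4, 98  → R4 = 98
  MOV R2, 26  → R2 = 26
  MOV R5, 44  → R5 = 44
  PUSH R2  → stack: [26]
  PUSH R4  → stack: [26, 98]
  PUSH R5  → stack: [26, 98, 44]
  POP R5  → R5 = 44, stack: [26, 98]
Final: R5 = 44

44


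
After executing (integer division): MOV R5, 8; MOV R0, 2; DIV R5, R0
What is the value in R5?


Register state trace:
  MOV R5, 8  → R5 = 8
  MOV R0, 2  → R0 = 2
  DIV R5, R0  → R5 = 8 // 2 = 4
Final: R5 = 4

4


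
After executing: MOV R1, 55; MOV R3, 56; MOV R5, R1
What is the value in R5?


Register state trace:
  MOV R1, 55  → R1 = 55
  MOV R3, 56  → R3 = 56
  MOV R5, R1  → R5 = 55
Final: R5 = 55

55


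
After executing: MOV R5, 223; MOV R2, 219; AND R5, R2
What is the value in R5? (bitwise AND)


Register state trace:
  MOV R5, 223  → R5 = 223 (0b11011111)
  MOV R2, 219  → R2 = 219 (0b11011011)
  AND R5, R2  → R5 = 223 AND 219 = 219 (0b11011011)
Final: R5 = 219

219


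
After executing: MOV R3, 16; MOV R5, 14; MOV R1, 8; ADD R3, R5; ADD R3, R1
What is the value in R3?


Register state trace:
  MOV R3, 16  → R3 = 16
  MOV R5, 14  → R5 = 14
  MOV R1, 8  → R1 = 8
  ADD R3, R5  → R3 = 16 + 14 = 30
  ADD R3, R1  → R3 = 30 + 8 = 38
Final: R3 = 38

38


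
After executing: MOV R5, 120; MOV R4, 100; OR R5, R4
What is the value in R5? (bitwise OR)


Register state trace:
  MOV R5, 120  → R5 = 120 (0b01111000)
  MOV R4, 100  → R4 = 100 (0b01100100)
  OR R5, R4   → R5 = 120 OR 100 = 124 (0b01111100)
Final: R5 = 124

124


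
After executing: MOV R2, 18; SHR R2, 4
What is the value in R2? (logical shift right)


Register state trace:
  MOV R2, 18  → R2 = 18
  SHR R2, 4  → R2 = 18 >> 4 = 18 // 2^4 = 1
Final: R2 = 1

1


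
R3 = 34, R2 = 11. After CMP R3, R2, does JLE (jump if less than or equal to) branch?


Trace:
  R3 = 34, R2 = 11
  CMP R3, R2  → compares 34 vs 11
  JLE checks: is 34 less than or equal to 11?
  34 > 11, so condition is false
Branch taken: No

No


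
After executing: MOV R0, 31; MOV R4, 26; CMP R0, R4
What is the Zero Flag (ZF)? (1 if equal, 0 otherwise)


Register state trace:
  MOV R0, 31  → R0 = 31
  MOV R4, 26  → R4 = 26
  CMP R0, R4  → computes 31 - 26 = 5
  Result is nonzero, so values are not equal
ZF = 0

0


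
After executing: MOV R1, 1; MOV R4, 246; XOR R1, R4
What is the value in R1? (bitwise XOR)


Register state trace:
  MOV R1, 1  → R1 = 1 (0b00000001)
  MOV R4, 246  → R4 = 246 (0b11110110)
  XOR R1, R4  → R1 = 1 XOR 246 = 247 (0b11110111)
Final: R1 = 247

247


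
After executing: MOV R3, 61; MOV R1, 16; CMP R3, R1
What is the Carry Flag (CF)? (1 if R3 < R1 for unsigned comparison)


Register state trace:
  MOV R3, 61  → R3 = 61
  MOV R1, 16  → R1 = 16
  CMP R3, R1  → unsigned 61 - 16: no borrow
  61 >= 16, so CF = 0
CF = 0

0


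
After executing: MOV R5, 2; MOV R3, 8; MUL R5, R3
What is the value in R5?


Register state trace:
  MOV R5, 2  → R5 = 2
  MOV R3, 8  → R3 = 8
  MUL R5, R3  → R5 = 2 * 8 = 16
Final: R5 = 16

16


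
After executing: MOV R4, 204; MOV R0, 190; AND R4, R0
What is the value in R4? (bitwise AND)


Register state trace:
  MOV R4, 204  → R4 = 204 (0b11001100)
  MOV R0, 190  → R0 = 190 (0b10111110)
  AND R4, R0  → R4 = 204 AND 190 = 140 (0b10001100)
Final: R4 = 140

140


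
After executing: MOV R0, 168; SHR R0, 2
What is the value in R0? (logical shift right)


Register state trace:
  MOV R0, 168  → R0 = 168
  SHR R0, 2  → R0 = 168 >> 2 = 168 // 2^2 = 42
Final: R0 = 42

42


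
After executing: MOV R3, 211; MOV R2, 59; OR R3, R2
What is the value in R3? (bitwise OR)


Register state trace:
  MOV R3, 211  → R3 = 211 (0b11010011)
  MOV R2, 59  → R2 = 59 (0b00111011)
  OR R3, R2   → R3 = 211 OR 59 = 251 (0b11111011)
Final: R3 = 251

251


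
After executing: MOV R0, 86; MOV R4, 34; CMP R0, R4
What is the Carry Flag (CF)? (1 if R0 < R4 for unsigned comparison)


Register state trace:
  MOV R0, 86  → R0 = 86
  MOV R4, 34  → R4 = 34
  CMP R0, R4  → unsigned 86 - 34: no borrow
  86 >= 34, so CF = 0
CF = 0

0


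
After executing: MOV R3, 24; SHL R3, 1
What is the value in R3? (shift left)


Register state trace:
  MOV R3, 24  → R3 = 24
  SHL R3, 1  → R3 = 24 << 1 = 24 * 2^1 = 48
Final: R3 = 48

48


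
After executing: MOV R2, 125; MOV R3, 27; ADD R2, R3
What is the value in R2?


Register state trace:
  MOV R2, 125  → R2 = 125
  MOV R3, 27  → R3 = 27
  ADD R2, R3  → R2 = 125 + 27 = 152
Final: R2 = 152

152


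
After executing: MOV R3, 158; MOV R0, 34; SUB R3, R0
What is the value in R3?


Register state trace:
  MOV R3, 158  → R3 = 158
  MOV R0, 34  → R0 = 34
  SUB R3, R0  → R3 = 158 - 34 = 124
Final: R3 = 124

124


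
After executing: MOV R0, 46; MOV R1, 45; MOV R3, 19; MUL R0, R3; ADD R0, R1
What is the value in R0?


Register state trace:
  MOV R0, 46  → R0 = 46
  MOV R1, 45  → R1 = 45
  MOV R3, 19  → R3 = 19
  MUL R0, R3  → R0 = 46 * 19 = 874
  ADD R0, R1  → R0 = 874 + 45 = 919
Final: R0 = 919

919


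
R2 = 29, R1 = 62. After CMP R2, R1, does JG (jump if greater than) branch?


Trace:
  R2 = 29, R1 = 62
  CMP R2, R1  → compares 29 vs 62
  JG checks: is 29 greater than 62?
  29 < 62, so condition is false
Branch taken: No

No


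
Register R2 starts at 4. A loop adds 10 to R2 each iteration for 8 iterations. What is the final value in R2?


Starting value: R2 = 4
  Iter 1: R2 = 4 + 10 = 14
  Iter 2: R2 = 14 + 10 = 24
  Iter 3: R2 = 24 + 10 = 34
  Iter 4: R2 = 34 + 10 = 44
  Iter 5: R2 = 44 + 10 = 54
  Iter 6: R2 = 54 + 10 = 64
  Iter 7: R2 = 64 + 10 = 74
  Iter 8: R2 = 74 + 10 = 84
Final: R2 = 84

84


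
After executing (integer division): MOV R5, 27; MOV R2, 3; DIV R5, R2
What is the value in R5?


Register state trace:
  MOV R5, 27  → R5 = 27
  MOV R2, 3  → R2 = 3
  DIV R5, R2  → R5 = 27 // 3 = 9
Final: R5 = 9

9


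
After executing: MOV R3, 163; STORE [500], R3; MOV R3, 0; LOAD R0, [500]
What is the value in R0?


Register and memory trace:
  MOV R3, 163  → R3 = 163
  STORE [500], R3  → mem[500] = 163
  MOV R3, 0  → R3 = 0
  LOAD R0, [500]  → R0 = mem[500] = 163
Final: R0 = 163

163


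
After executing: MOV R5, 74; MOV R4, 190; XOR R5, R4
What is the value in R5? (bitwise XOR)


Register state trace:
  MOV R5, 74  → R5 = 74 (0b01001010)
  MOV R4, 190  → R4 = 190 (0b10111110)
  XOR R5, R4  → R5 = 74 XOR 190 = 244 (0b11110100)
Final: R5 = 244

244


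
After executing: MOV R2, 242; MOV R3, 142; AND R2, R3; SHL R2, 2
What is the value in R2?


Register state trace:
  MOV R2, 242  → R2 = 242 (0b11110010)
  MOV R3, 142  → R3 = 142 (0b10001110)
  AND R2, R3  → R2 = 242 AND 142 = 130 (0b10000010)
  SHL R2, 2  → R2 = 130 << 2 = 520
Final: R2 = 520

520


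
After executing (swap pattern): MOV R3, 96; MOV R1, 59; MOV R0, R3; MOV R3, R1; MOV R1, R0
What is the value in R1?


Register state trace (swap pattern):
  MOV R3, 96  → R3 = 96
  MOV R1, 59  → R1 = 59
  MOV R0, R3  → R0 = 96  (save R3)
  MOV R3, R1  → R3 = 59  (R3 gets R1's value)
  MOV R1, R0  → R1 = 96  (R1 gets saved value)
Final: R1 = 96

96


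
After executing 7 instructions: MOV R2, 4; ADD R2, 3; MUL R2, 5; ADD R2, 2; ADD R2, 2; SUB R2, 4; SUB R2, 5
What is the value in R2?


Register state trace:
  MOV R2, 4  → R2 = 4
  ADD R2, 3  → R2 = 4 + 3 = 7
  MUL R2, 5  → R2 = 7 * 5 = 35
  ADD R2, 2  → R2 = 35 + 2 = 37
  ADD R2, 2  → R2 = 37 + 2 = 39
  SUB R2, 4  → R2 = 39 - 4 = 35
  SUB R2, 5  → R2 = 35 - 5 = 30
Final: R2 = 30

30


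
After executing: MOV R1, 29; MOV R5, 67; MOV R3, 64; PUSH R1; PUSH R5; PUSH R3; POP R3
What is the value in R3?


Stack trace (top is rightmost):
  MOV R1, 29  → R1 = 29
  MOV R5, 67  → R5 = 67
  MOV R3, 64  → R3 = 64
  PUSH R1  → stack: [29]
  PUSH R5  → stack: [29, 67]
  PUSH R3  → stack: [29, 67, 64]
  POP R3  → R3 = 64, stack: [29, 67]
Final: R3 = 64

64


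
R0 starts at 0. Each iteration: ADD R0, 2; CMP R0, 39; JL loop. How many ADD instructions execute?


Loop trace (R0 starts at 0, target 39, step 2):
  ADD #1: R0 = 0 + 2 = 2  → 2 < 39, loop
  ADD #2: R0 = 2 + 2 = 4  → 4 < 39, loop
  ADD #3: R0 = 4 + 2 = 6  → 6 < 39, loop
  ADD #4: R0 = 6 + 2 = 8  → 8 < 39, loop
  ADD #5: R0 = 8 + 2 = 10  → 10 < 39, loop
  ADD #6: R0 = 10 + 2 = 12  → 12 < 39, loop
  ADD #7: R0 = 12 + 2 = 14  → 14 < 39, loop
  ADD #8: R0 = 14 + 2 = 16  → 16 < 39, loop
  ADD #9: R0 = 16 + 2 = 18  → 18 < 39, loop
  ADD #10: R0 = 18 + 2 = 20  → 20 < 39, loop
  ADD #11: R0 = 20 + 2 = 22  → 22 < 39, loop
  ADD #12: R0 = 22 + 2 = 24  → 24 < 39, loop
  ADD #13: R0 = 24 + 2 = 26  → 26 < 39, loop
  ADD #14: R0 = 26 + 2 = 28  → 28 < 39, loop
  ADD #15: R0 = 28 + 2 = 30  → 30 < 39, loop
  ADD #16: R0 = 30 + 2 = 32  → 32 < 39, loop
  ADD #17: R0 = 32 + 2 = 34  → 34 < 39, loop
  ADD #18: R0 = 34 + 2 = 36  → 36 < 39, loop
  ADD #19: R0 = 36 + 2 = 38  → 38 < 39, loop
  ADD #20: R0 = 38 + 2 = 40  → 40 >= 39, exit
Total ADD instructions: 20

20


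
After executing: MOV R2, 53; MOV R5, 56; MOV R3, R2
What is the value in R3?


Register state trace:
  MOV R2, 53  → R2 = 53
  MOV R5, 56  → R5 = 56
  MOV R3, R2  → R3 = 53
Final: R3 = 53

53


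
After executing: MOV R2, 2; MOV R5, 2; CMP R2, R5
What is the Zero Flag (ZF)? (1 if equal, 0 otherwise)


Register state trace:
  MOV R2, 2  → R2 = 2
  MOV R5, 2  → R5 = 2
  CMP R2, R5  → computes 2 - 2 = 0
  Result is zero, so values are equal
ZF = 1

1


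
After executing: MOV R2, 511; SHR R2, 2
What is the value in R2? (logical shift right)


Register state trace:
  MOV R2, 511  → R2 = 511
  SHR R2, 2  → R2 = 511 >> 2 = 511 // 2^2 = 127
Final: R2 = 127

127


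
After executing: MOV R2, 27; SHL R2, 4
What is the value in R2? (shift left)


Register state trace:
  MOV R2, 27  → R2 = 27
  SHL R2, 4  → R2 = 27 << 4 = 27 * 2^4 = 432
Final: R2 = 432

432


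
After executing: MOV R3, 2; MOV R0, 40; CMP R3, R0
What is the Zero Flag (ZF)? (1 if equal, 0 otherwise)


Register state trace:
  MOV R3, 2  → R3 = 2
  MOV R0, 40  → R0 = 40
  CMP R3, R0  → computes 2 - 40 = -38
  Result is nonzero, so values are not equal
ZF = 0

0


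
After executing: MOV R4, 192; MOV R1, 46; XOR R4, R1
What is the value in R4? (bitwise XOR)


Register state trace:
  MOV R4, 192  → R4 = 192 (0b11000000)
  MOV R1, 46  → R1 = 46 (0b00101110)
  XOR R4, R1  → R4 = 192 XOR 46 = 238 (0b11101110)
Final: R4 = 238

238


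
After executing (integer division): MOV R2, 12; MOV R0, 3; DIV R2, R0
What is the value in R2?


Register state trace:
  MOV R2, 12  → R2 = 12
  MOV R0, 3  → R0 = 3
  DIV R2, R0  → R2 = 12 // 3 = 4
Final: R2 = 4

4


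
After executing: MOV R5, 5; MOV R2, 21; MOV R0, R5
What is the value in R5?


Register state trace:
  MOV R5, 5  → R5 = 5
  MOV R2, 21  → R2 = 21
  MOV R0, R5  → R0 = 5
Final: R5 = 5

5


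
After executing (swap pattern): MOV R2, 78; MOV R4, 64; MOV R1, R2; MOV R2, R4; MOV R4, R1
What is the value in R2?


Register state trace (swap pattern):
  MOV R2, 78  → R2 = 78
  MOV R4, 64  → R4 = 64
  MOV R1, R2  → R1 = 78  (save R2)
  MOV R2, R4  → R2 = 64  (R2 gets R4's value)
  MOV R4, R1  → R4 = 78  (R4 gets saved value)
Final: R2 = 64

64


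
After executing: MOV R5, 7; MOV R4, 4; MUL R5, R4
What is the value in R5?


Register state trace:
  MOV R5, 7  → R5 = 7
  MOV R4, 4  → R4 = 4
  MUL R5, R4  → R5 = 7 * 4 = 28
Final: R5 = 28

28


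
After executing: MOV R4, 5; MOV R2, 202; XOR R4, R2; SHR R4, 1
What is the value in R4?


Register state trace:
  MOV R4, 5  → R4 = 5 (0b00000101)
  MOV R2, 202  → R2 = 202 (0b11001010)
  XOR R4, R2  → R4 = 5 XOR 202 = 207 (0b11001111)
  SHR R4, 1  → R4 = 207 >> 1 = 103
Final: R4 = 103

103


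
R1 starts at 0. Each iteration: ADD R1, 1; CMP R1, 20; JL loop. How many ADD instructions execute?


Loop trace (R1 starts at 0, target 20, step 1):
  ADD #1: R1 = 0 + 1 = 1  → 1 < 20, loop
  ADD #2: R1 = 1 + 1 = 2  → 2 < 20, loop
  ADD #3: R1 = 2 + 1 = 3  → 3 < 20, loop
  ADD #4: R1 = 3 + 1 = 4  → 4 < 20, loop
  ADD #5: R1 = 4 + 1 = 5  → 5 < 20, loop
  ADD #6: R1 = 5 + 1 = 6  → 6 < 20, loop
  ADD #7: R1 = 6 + 1 = 7  → 7 < 20, loop
  ADD #8: R1 = 7 + 1 = 8  → 8 < 20, loop
  ADD #9: R1 = 8 + 1 = 9  → 9 < 20, loop
  ADD #10: R1 = 9 + 1 = 10  → 10 < 20, loop
  ADD #11: R1 = 10 + 1 = 11  → 11 < 20, loop
  ADD #12: R1 = 11 + 1 = 12  → 12 < 20, loop
  ADD #13: R1 = 12 + 1 = 13  → 13 < 20, loop
  ADD #14: R1 = 13 + 1 = 14  → 14 < 20, loop
  ADD #15: R1 = 14 + 1 = 15  → 15 < 20, loop
  ADD #16: R1 = 15 + 1 = 16  → 16 < 20, loop
  ADD #17: R1 = 16 + 1 = 17  → 17 < 20, loop
  ADD #18: R1 = 17 + 1 = 18  → 18 < 20, loop
  ADD #19: R1 = 18 + 1 = 19  → 19 < 20, loop
  ADD #20: R1 = 19 + 1 = 20  → 20 >= 20, exit
Total ADD instructions: 20

20


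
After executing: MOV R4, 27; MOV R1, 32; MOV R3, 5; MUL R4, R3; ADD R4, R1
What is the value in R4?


Register state trace:
  MOV R4, 27  → R4 = 27
  MOV R1, 32  → R1 = 32
  MOV R3, 5  → R3 = 5
  MUL R4, R3  → R4 = 27 * 5 = 135
  ADD R4, R1  → R4 = 135 + 32 = 167
Final: R4 = 167

167


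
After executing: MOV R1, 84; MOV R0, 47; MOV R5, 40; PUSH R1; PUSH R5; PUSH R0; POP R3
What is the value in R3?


Stack trace (top is rightmost):
  MOV R1, 84  → R1 = 84
  MOV R0, 47  → R0 = 47
  MOV R5, 40  → R5 = 40
  PUSH R1  → stack: [84]
  PUSH R5  → stack: [84, 40]
  PUSH R0  → stack: [84, 40, 47]
  POP R3  → R3 = 47, stack: [84, 40]
Final: R3 = 47

47


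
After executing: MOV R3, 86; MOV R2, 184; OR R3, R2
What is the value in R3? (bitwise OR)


Register state trace:
  MOV R3, 86  → R3 = 86 (0b01010110)
  MOV R2, 184  → R2 = 184 (0b10111000)
  OR R3, R2   → R3 = 86 OR 184 = 254 (0b11111110)
Final: R3 = 254

254


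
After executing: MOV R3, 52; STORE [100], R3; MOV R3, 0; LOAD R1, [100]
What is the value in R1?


Register and memory trace:
  MOV R3, 52  → R3 = 52
  STORE [100], R3  → mem[100] = 52
  MOV R3, 0  → R3 = 0
  LOAD R1, [100]  → R1 = mem[100] = 52
Final: R1 = 52

52


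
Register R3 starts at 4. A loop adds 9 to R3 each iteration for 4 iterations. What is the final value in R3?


Starting value: R3 = 4
  Iter 1: R3 = 4 + 9 = 13
  Iter 2: R3 = 13 + 9 = 22
  Iter 3: R3 = 22 + 9 = 31
  Iter 4: R3 = 31 + 9 = 40
Final: R3 = 40

40


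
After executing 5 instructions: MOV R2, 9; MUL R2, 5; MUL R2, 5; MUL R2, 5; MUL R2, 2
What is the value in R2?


Register state trace:
  MOV R2, 9  → R2 = 9
  MUL R2, 5  → R2 = 9 * 5 = 45
  MUL R2, 5  → R2 = 45 * 5 = 225
  MUL R2, 5  → R2 = 225 * 5 = 1125
  MUL R2, 2  → R2 = 1125 * 2 = 2250
Final: R2 = 2250

2250


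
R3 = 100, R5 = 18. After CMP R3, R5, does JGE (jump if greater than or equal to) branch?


Trace:
  R3 = 100, R5 = 18
  CMP R3, R5  → compares 100 vs 18
  JGE checks: is 100 greater than or equal to 18?
  100 > 18, so condition is true
Branch taken: Yes

Yes


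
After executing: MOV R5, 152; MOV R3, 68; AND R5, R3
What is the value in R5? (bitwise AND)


Register state trace:
  MOV R5, 152  → R5 = 152 (0b10011000)
  MOV R3, 68  → R3 = 68 (0b01000100)
  AND R5, R3  → R5 = 152 AND 68 = 0 (0b00000000)
Final: R5 = 0

0


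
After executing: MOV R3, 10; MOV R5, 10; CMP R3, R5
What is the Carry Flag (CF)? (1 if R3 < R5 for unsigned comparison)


Register state trace:
  MOV R3, 10  → R3 = 10
  MOV R5, 10  → R5 = 10
  CMP R3, R5  → unsigned 10 - 10: no borrow
  10 >= 10, so CF = 0
CF = 0

0


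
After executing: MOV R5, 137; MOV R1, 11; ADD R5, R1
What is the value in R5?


Register state trace:
  MOV R5, 137  → R5 = 137
  MOV R1, 11  → R1 = 11
  ADD R5, R1  → R5 = 137 + 11 = 148
Final: R5 = 148

148


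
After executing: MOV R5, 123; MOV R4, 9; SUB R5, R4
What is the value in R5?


Register state trace:
  MOV R5, 123  → R5 = 123
  MOV R4, 9  → R4 = 9
  SUB R5, R4  → R5 = 123 - 9 = 114
Final: R5 = 114

114


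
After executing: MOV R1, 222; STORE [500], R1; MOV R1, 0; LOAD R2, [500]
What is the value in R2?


Register and memory trace:
  MOV R1, 222  → R1 = 222
  STORE [500], R1  → mem[500] = 222
  MOV R1, 0  → R1 = 0
  LOAD R2, [500]  → R2 = mem[500] = 222
Final: R2 = 222

222


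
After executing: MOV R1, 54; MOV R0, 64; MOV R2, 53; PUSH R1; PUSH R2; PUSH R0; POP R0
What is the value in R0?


Stack trace (top is rightmost):
  MOV R1, 54  → R1 = 54
  MOV R0, 64  → R0 = 64
  MOV R2, 53  → R2 = 53
  PUSH R1  → stack: [54]
  PUSH R2  → stack: [54, 53]
  PUSH R0  → stack: [54, 53, 64]
  POP R0  → R0 = 64, stack: [54, 53]
Final: R0 = 64

64


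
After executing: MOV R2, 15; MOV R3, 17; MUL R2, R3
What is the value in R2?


Register state trace:
  MOV R2, 15  → R2 = 15
  MOV R3, 17  → R3 = 17
  MUL R2, R3  → R2 = 15 * 17 = 255
Final: R2 = 255

255


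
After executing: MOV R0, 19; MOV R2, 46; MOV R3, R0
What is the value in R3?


Register state trace:
  MOV R0, 19  → R0 = 19
  MOV R2, 46  → R2 = 46
  MOV R3, R0  → R3 = 19
Final: R3 = 19

19


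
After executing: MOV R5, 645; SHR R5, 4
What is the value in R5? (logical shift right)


Register state trace:
  MOV R5, 645  → R5 = 645
  SHR R5, 4  → R5 = 645 >> 4 = 645 // 2^4 = 40
Final: R5 = 40

40


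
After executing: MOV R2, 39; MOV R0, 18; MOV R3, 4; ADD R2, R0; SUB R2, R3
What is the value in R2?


Register state trace:
  MOV R2, 39  → R2 = 39
  MOV R0, 18  → R0 = 18
  MOV R3, 4  → R3 = 4
  ADD R2, R0  → R2 = 39 + 18 = 57
  SUB R2, R3  → R2 = 57 - 4 = 53
Final: R2 = 53

53


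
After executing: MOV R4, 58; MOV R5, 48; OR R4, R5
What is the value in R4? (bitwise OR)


Register state trace:
  MOV R4, 58  → R4 = 58 (0b00111010)
  MOV R5, 48  → R5 = 48 (0b00110000)
  OR R4, R5   → R4 = 58 OR 48 = 58 (0b00111010)
Final: R4 = 58

58


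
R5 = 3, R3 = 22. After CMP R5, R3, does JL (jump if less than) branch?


Trace:
  R5 = 3, R3 = 22
  CMP R5, R3  → compares 3 vs 22
  JL checks: is 3 less than 22?
  3 < 22, so condition is true
Branch taken: Yes

Yes


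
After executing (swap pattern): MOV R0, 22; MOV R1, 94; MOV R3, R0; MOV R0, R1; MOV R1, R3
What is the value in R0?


Register state trace (swap pattern):
  MOV R0, 22  → R0 = 22
  MOV R1, 94  → R1 = 94
  MOV R3, R0  → R3 = 22  (save R0)
  MOV R0, R1  → R0 = 94  (R0 gets R1's value)
  MOV R1, R3  → R1 = 22  (R1 gets saved value)
Final: R0 = 94

94


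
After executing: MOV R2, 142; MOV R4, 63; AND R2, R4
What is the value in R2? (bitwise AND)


Register state trace:
  MOV R2, 142  → R2 = 142 (0b10001110)
  MOV R4, 63  → R4 = 63 (0b00111111)
  AND R2, R4  → R2 = 142 AND 63 = 14 (0b00001110)
Final: R2 = 14

14


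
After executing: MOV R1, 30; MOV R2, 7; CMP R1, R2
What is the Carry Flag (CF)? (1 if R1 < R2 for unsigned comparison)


Register state trace:
  MOV R1, 30  → R1 = 30
  MOV R2, 7  → R2 = 7
  CMP R1, R2  → unsigned 30 - 7: no borrow
  30 >= 7, so CF = 0
CF = 0

0


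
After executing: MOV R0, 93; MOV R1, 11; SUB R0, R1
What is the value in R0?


Register state trace:
  MOV R0, 93  → R0 = 93
  MOV R1, 11  → R1 = 11
  SUB R0, R1  → R0 = 93 - 11 = 82
Final: R0 = 82

82


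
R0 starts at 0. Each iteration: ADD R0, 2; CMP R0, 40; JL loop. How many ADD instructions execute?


Loop trace (R0 starts at 0, target 40, step 2):
  ADD #1: R0 = 0 + 2 = 2  → 2 < 40, loop
  ADD #2: R0 = 2 + 2 = 4  → 4 < 40, loop
  ADD #3: R0 = 4 + 2 = 6  → 6 < 40, loop
  ADD #4: R0 = 6 + 2 = 8  → 8 < 40, loop
  ADD #5: R0 = 8 + 2 = 10  → 10 < 40, loop
  ADD #6: R0 = 10 + 2 = 12  → 12 < 40, loop
  ADD #7: R0 = 12 + 2 = 14  → 14 < 40, loop
  ADD #8: R0 = 14 + 2 = 16  → 16 < 40, loop
  ADD #9: R0 = 16 + 2 = 18  → 18 < 40, loop
  ADD #10: R0 = 18 + 2 = 20  → 20 < 40, loop
  ADD #11: R0 = 20 + 2 = 22  → 22 < 40, loop
  ADD #12: R0 = 22 + 2 = 24  → 24 < 40, loop
  ADD #13: R0 = 24 + 2 = 26  → 26 < 40, loop
  ADD #14: R0 = 26 + 2 = 28  → 28 < 40, loop
  ADD #15: R0 = 28 + 2 = 30  → 30 < 40, loop
  ADD #16: R0 = 30 + 2 = 32  → 32 < 40, loop
  ADD #17: R0 = 32 + 2 = 34  → 34 < 40, loop
  ADD #18: R0 = 34 + 2 = 36  → 36 < 40, loop
  ADD #19: R0 = 36 + 2 = 38  → 38 < 40, loop
  ADD #20: R0 = 38 + 2 = 40  → 40 >= 40, exit
Total ADD instructions: 20

20


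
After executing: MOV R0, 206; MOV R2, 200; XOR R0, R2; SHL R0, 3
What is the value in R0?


Register state trace:
  MOV R0, 206  → R0 = 206 (0b11001110)
  MOV R2, 200  → R2 = 200 (0b11001000)
  XOR R0, R2  → R0 = 206 XOR 200 = 6 (0b00000110)
  SHL R0, 3  → R0 = 6 << 3 = 48
Final: R0 = 48

48


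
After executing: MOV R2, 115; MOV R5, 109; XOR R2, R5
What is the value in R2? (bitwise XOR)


Register state trace:
  MOV R2, 115  → R2 = 115 (0b01110011)
  MOV R5, 109  → R5 = 109 (0b01101101)
  XOR R2, R5  → R2 = 115 XOR 109 = 30 (0b00011110)
Final: R2 = 30

30


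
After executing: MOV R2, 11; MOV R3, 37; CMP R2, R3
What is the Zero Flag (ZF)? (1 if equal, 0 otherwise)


Register state trace:
  MOV R2, 11  → R2 = 11
  MOV R3, 37  → R3 = 37
  CMP R2, R3  → computes 11 - 37 = -26
  Result is nonzero, so values are not equal
ZF = 0

0


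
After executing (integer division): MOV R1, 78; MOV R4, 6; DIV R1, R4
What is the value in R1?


Register state trace:
  MOV R1, 78  → R1 = 78
  MOV R4, 6  → R4 = 6
  DIV R1, R4  → R1 = 78 // 6 = 13
Final: R1 = 13

13


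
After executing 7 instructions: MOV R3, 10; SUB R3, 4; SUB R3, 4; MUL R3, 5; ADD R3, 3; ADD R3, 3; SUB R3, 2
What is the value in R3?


Register state trace:
  MOV R3, 10  → R3 = 10
  SUB R3, 4  → R3 = 10 - 4 = 6
  SUB R3, 4  → R3 = 6 - 4 = 2
  MUL R3, 5  → R3 = 2 * 5 = 10
  ADD R3, 3  → R3 = 10 + 3 = 13
  ADD R3, 3  → R3 = 13 + 3 = 16
  SUB R3, 2  → R3 = 16 - 2 = 14
Final: R3 = 14

14


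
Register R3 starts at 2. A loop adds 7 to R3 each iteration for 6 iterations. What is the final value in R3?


Starting value: R3 = 2
  Iter 1: R3 = 2 + 7 = 9
  Iter 2: R3 = 9 + 7 = 16
  Iter 3: R3 = 16 + 7 = 23
  Iter 4: R3 = 23 + 7 = 30
  Iter 5: R3 = 30 + 7 = 37
  Iter 6: R3 = 37 + 7 = 44
Final: R3 = 44

44


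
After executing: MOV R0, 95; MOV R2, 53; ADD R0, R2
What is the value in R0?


Register state trace:
  MOV R0, 95  → R0 = 95
  MOV R2, 53  → R2 = 53
  ADD R0, R2  → R0 = 95 + 53 = 148
Final: R0 = 148

148


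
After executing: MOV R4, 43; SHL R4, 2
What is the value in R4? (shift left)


Register state trace:
  MOV R4, 43  → R4 = 43
  SHL R4, 2  → R4 = 43 << 2 = 43 * 2^2 = 172
Final: R4 = 172

172


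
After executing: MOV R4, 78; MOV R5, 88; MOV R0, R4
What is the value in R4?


Register state trace:
  MOV R4, 78  → R4 = 78
  MOV R5, 88  → R5 = 88
  MOV R0, R4  → R0 = 78
Final: R4 = 78

78


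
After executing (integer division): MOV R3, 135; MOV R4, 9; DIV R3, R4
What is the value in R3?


Register state trace:
  MOV R3, 135  → R3 = 135
  MOV R4, 9  → R4 = 9
  DIV R3, R4  → R3 = 135 // 9 = 15
Final: R3 = 15

15


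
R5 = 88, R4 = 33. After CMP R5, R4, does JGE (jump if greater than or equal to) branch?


Trace:
  R5 = 88, R4 = 33
  CMP R5, R4  → compares 88 vs 33
  JGE checks: is 88 greater than or equal to 33?
  88 > 33, so condition is true
Branch taken: Yes

Yes


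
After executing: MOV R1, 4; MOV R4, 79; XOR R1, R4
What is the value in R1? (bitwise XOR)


Register state trace:
  MOV R1, 4  → R1 = 4 (0b00000100)
  MOV R4, 79  → R4 = 79 (0b01001111)
  XOR R1, R4  → R1 = 4 XOR 79 = 75 (0b01001011)
Final: R1 = 75

75


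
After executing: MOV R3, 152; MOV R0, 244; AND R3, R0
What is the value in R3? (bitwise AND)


Register state trace:
  MOV R3, 152  → R3 = 152 (0b10011000)
  MOV R0, 244  → R0 = 244 (0b11110100)
  AND R3, R0  → R3 = 152 AND 244 = 144 (0b10010000)
Final: R3 = 144

144


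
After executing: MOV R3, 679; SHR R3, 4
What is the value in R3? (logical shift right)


Register state trace:
  MOV R3, 679  → R3 = 679
  SHR R3, 4  → R3 = 679 >> 4 = 679 // 2^4 = 42
Final: R3 = 42

42


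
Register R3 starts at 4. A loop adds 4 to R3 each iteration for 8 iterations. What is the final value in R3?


Starting value: R3 = 4
  Iter 1: R3 = 4 + 4 = 8
  Iter 2: R3 = 8 + 4 = 12
  Iter 3: R3 = 12 + 4 = 16
  Iter 4: R3 = 16 + 4 = 20
  Iter 5: R3 = 20 + 4 = 24
  Iter 6: R3 = 24 + 4 = 28
  Iter 7: R3 = 28 + 4 = 32
  Iter 8: R3 = 32 + 4 = 36
Final: R3 = 36

36


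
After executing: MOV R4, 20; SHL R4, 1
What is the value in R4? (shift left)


Register state trace:
  MOV R4, 20  → R4 = 20
  SHL R4, 1  → R4 = 20 << 1 = 20 * 2^1 = 40
Final: R4 = 40

40


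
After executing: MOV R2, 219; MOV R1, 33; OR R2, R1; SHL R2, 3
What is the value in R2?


Register state trace:
  MOV R2, 219  → R2 = 219 (0b11011011)
  MOV R1, 33  → R1 = 33 (0b00100001)
  OR R2, R1  → R2 = 219 OR 33 = 251 (0b11111011)
  SHL R2, 3  → R2 = 251 << 3 = 2008
Final: R2 = 2008

2008


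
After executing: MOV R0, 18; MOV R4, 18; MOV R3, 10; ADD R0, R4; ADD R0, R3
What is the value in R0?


Register state trace:
  MOV R0, 18  → R0 = 18
  MOV R4, 18  → R4 = 18
  MOV R3, 10  → R3 = 10
  ADD R0, R4  → R0 = 18 + 18 = 36
  ADD R0, R3  → R0 = 36 + 10 = 46
Final: R0 = 46

46


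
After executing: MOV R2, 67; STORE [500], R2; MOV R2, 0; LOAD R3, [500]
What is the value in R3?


Register and memory trace:
  MOV R2, 67  → R2 = 67
  STORE [500], R2  → mem[500] = 67
  MOV R2, 0  → R2 = 0
  LOAD R3, [500]  → R3 = mem[500] = 67
Final: R3 = 67

67


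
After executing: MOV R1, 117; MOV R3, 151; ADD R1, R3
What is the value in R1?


Register state trace:
  MOV R1, 117  → R1 = 117
  MOV R3, 151  → R3 = 151
  ADD R1, R3  → R1 = 117 + 151 = 268
Final: R1 = 268

268


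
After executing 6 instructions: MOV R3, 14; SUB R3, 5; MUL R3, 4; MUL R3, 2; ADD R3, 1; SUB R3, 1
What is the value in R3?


Register state trace:
  MOV R3, 14  → R3 = 14
  SUB R3, 5  → R3 = 14 - 5 = 9
  MUL R3, 4  → R3 = 9 * 4 = 36
  MUL R3, 2  → R3 = 36 * 2 = 72
  ADD R3, 1  → R3 = 72 + 1 = 73
  SUB R3, 1  → R3 = 73 - 1 = 72
Final: R3 = 72

72


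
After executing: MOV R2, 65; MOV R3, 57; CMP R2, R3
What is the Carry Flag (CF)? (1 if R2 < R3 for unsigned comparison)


Register state trace:
  MOV R2, 65  → R2 = 65
  MOV R3, 57  → R3 = 57
  CMP R2, R3  → unsigned 65 - 57: no borrow
  65 >= 57, so CF = 0
CF = 0

0


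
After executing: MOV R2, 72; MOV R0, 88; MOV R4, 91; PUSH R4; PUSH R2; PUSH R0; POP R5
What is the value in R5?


Stack trace (top is rightmost):
  MOV R2, 72  → R2 = 72
  MOV R0, 88  → R0 = 88
  MOV R4, 91  → R4 = 91
  PUSH R4  → stack: [91]
  PUSH R2  → stack: [91, 72]
  PUSH R0  → stack: [91, 72, 88]
  POP R5  → R5 = 88, stack: [91, 72]
Final: R5 = 88

88


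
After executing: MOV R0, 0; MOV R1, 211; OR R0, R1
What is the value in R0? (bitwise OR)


Register state trace:
  MOV R0, 0  → R0 = 0 (0b00000000)
  MOV R1, 211  → R1 = 211 (0b11010011)
  OR R0, R1   → R0 = 0 OR 211 = 211 (0b11010011)
Final: R0 = 211

211


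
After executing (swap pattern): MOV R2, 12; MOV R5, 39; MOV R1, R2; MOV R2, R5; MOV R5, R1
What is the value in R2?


Register state trace (swap pattern):
  MOV R2, 12  → R2 = 12
  MOV R5, 39  → R5 = 39
  MOV R1, R2  → R1 = 12  (save R2)
  MOV R2, R5  → R2 = 39  (R2 gets R5's value)
  MOV R5, R1  → R5 = 12  (R5 gets saved value)
Final: R2 = 39

39


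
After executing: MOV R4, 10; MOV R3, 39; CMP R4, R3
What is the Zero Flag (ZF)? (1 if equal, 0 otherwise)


Register state trace:
  MOV R4, 10  → R4 = 10
  MOV R3, 39  → R3 = 39
  CMP R4, R3  → computes 10 - 39 = -29
  Result is nonzero, so values are not equal
ZF = 0

0


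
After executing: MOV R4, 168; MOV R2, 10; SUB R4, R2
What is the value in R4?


Register state trace:
  MOV R4, 168  → R4 = 168
  MOV R2, 10  → R2 = 10
  SUB R4, R2  → R4 = 168 - 10 = 158
Final: R4 = 158

158


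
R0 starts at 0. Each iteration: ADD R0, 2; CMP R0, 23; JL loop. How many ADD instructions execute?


Loop trace (R0 starts at 0, target 23, step 2):
  ADD #1: R0 = 0 + 2 = 2  → 2 < 23, loop
  ADD #2: R0 = 2 + 2 = 4  → 4 < 23, loop
  ADD #3: R0 = 4 + 2 = 6  → 6 < 23, loop
  ADD #4: R0 = 6 + 2 = 8  → 8 < 23, loop
  ADD #5: R0 = 8 + 2 = 10  → 10 < 23, loop
  ADD #6: R0 = 10 + 2 = 12  → 12 < 23, loop
  ADD #7: R0 = 12 + 2 = 14  → 14 < 23, loop
  ADD #8: R0 = 14 + 2 = 16  → 16 < 23, loop
  ADD #9: R0 = 16 + 2 = 18  → 18 < 23, loop
  ADD #10: R0 = 18 + 2 = 20  → 20 < 23, loop
  ADD #11: R0 = 20 + 2 = 22  → 22 < 23, loop
  ADD #12: R0 = 22 + 2 = 24  → 24 >= 23, exit
Total ADD instructions: 12

12


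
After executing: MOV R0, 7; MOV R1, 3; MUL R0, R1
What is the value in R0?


Register state trace:
  MOV R0, 7  → R0 = 7
  MOV R1, 3  → R1 = 3
  MUL R0, R1  → R0 = 7 * 3 = 21
Final: R0 = 21

21


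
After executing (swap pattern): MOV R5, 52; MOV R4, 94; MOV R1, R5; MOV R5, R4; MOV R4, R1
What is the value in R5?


Register state trace (swap pattern):
  MOV R5, 52  → R5 = 52
  MOV R4, 94  → R4 = 94
  MOV R1, R5  → R1 = 52  (save R5)
  MOV R5, R4  → R5 = 94  (R5 gets R4's value)
  MOV R4, R1  → R4 = 52  (R4 gets saved value)
Final: R5 = 94

94


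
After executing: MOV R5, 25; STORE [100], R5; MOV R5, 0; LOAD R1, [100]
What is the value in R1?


Register and memory trace:
  MOV R5, 25  → R5 = 25
  STORE [100], R5  → mem[100] = 25
  MOV R5, 0  → R5 = 0
  LOAD R1, [100]  → R1 = mem[100] = 25
Final: R1 = 25

25


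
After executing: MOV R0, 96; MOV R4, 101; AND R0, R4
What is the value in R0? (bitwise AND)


Register state trace:
  MOV R0, 96  → R0 = 96 (0b01100000)
  MOV R4, 101  → R4 = 101 (0b01100101)
  AND R0, R4  → R0 = 96 AND 101 = 96 (0b01100000)
Final: R0 = 96

96


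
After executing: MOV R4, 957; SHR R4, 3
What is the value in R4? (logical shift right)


Register state trace:
  MOV R4, 957  → R4 = 957
  SHR R4, 3  → R4 = 957 >> 3 = 957 // 2^3 = 119
Final: R4 = 119

119


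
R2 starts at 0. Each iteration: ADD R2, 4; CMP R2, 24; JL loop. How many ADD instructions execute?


Loop trace (R2 starts at 0, target 24, step 4):
  ADD #1: R2 = 0 + 4 = 4  → 4 < 24, loop
  ADD #2: R2 = 4 + 4 = 8  → 8 < 24, loop
  ADD #3: R2 = 8 + 4 = 12  → 12 < 24, loop
  ADD #4: R2 = 12 + 4 = 16  → 16 < 24, loop
  ADD #5: R2 = 16 + 4 = 20  → 20 < 24, loop
  ADD #6: R2 = 20 + 4 = 24  → 24 >= 24, exit
Total ADD instructions: 6

6


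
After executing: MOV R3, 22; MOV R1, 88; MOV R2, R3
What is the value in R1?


Register state trace:
  MOV R3, 22  → R3 = 22
  MOV R1, 88  → R1 = 88
  MOV R2, R3  → R2 = 22
Final: R1 = 88

88


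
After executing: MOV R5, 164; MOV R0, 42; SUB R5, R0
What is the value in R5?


Register state trace:
  MOV R5, 164  → R5 = 164
  MOV R0, 42  → R0 = 42
  SUB R5, R0  → R5 = 164 - 42 = 122
Final: R5 = 122

122


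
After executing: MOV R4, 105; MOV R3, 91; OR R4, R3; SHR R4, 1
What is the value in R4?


Register state trace:
  MOV R4, 105  → R4 = 105 (0b01101001)
  MOV R3, 91  → R3 = 91 (0b01011011)
  OR R4, R3  → R4 = 105 OR 91 = 123 (0b01111011)
  SHR R4, 1  → R4 = 123 >> 1 = 61
Final: R4 = 61

61


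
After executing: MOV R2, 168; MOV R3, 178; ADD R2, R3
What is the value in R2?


Register state trace:
  MOV R2, 168  → R2 = 168
  MOV R3, 178  → R3 = 178
  ADD R2, R3  → R2 = 168 + 178 = 346
Final: R2 = 346

346


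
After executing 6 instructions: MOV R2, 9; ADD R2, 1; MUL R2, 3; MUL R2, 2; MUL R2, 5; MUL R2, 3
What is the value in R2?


Register state trace:
  MOV R2, 9  → R2 = 9
  ADD R2, 1  → R2 = 9 + 1 = 10
  MUL R2, 3  → R2 = 10 * 3 = 30
  MUL R2, 2  → R2 = 30 * 2 = 60
  MUL R2, 5  → R2 = 60 * 5 = 300
  MUL R2, 3  → R2 = 300 * 3 = 900
Final: R2 = 900

900


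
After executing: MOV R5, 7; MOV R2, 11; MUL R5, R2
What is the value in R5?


Register state trace:
  MOV R5, 7  → R5 = 7
  MOV R2, 11  → R2 = 11
  MUL R5, R2  → R5 = 7 * 11 = 77
Final: R5 = 77

77


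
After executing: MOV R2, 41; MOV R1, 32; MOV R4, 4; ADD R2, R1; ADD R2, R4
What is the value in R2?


Register state trace:
  MOV R2, 41  → R2 = 41
  MOV R1, 32  → R1 = 32
  MOV R4, 4  → R4 = 4
  ADD R2, R1  → R2 = 41 + 32 = 73
  ADD R2, R4  → R2 = 73 + 4 = 77
Final: R2 = 77

77


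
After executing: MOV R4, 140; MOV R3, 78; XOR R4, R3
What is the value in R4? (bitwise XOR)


Register state trace:
  MOV R4, 140  → R4 = 140 (0b10001100)
  MOV R3, 78  → R3 = 78 (0b01001110)
  XOR R4, R3  → R4 = 140 XOR 78 = 194 (0b11000010)
Final: R4 = 194

194


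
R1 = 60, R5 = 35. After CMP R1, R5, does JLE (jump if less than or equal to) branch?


Trace:
  R1 = 60, R5 = 35
  CMP R1, R5  → compares 60 vs 35
  JLE checks: is 60 less than or equal to 35?
  60 > 35, so condition is false
Branch taken: No

No


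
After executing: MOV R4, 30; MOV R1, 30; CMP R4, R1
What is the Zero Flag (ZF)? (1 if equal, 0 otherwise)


Register state trace:
  MOV R4, 30  → R4 = 30
  MOV R1, 30  → R1 = 30
  CMP R4, R1  → computes 30 - 30 = 0
  Result is zero, so values are equal
ZF = 1

1


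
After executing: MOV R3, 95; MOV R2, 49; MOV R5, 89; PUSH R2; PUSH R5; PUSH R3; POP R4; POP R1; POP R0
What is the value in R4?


Stack trace (top is rightmost):
  MOV R3, 95  → R3 = 95
  MOV R2, 49  → R2 = 49
  MOV R5, 89  → R5 = 89
  PUSH R2  → stack: [49]
  PUSH R5  → stack: [49, 89]
  PUSH R3  → stack: [49, 89, 95]
  POP R4  → R4 = 95, stack: [49, 89]
  POP R1  → R1 = 89, stack: [49]
  POP R0  → R0 = 49, stack: []
Final: R4 = 95

95


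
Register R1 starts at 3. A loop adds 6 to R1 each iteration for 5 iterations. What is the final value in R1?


Starting value: R1 = 3
  Iter 1: R1 = 3 + 6 = 9
  Iter 2: R1 = 9 + 6 = 15
  Iter 3: R1 = 15 + 6 = 21
  Iter 4: R1 = 21 + 6 = 27
  Iter 5: R1 = 27 + 6 = 33
Final: R1 = 33

33


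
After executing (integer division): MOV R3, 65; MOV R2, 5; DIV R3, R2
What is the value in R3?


Register state trace:
  MOV R3, 65  → R3 = 65
  MOV R2, 5  → R2 = 5
  DIV R3, R2  → R3 = 65 // 5 = 13
Final: R3 = 13

13
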